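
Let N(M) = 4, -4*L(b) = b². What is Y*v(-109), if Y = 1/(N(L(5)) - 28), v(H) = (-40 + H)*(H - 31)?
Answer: -5215/6 ≈ -869.17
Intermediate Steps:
L(b) = -b²/4
v(H) = (-40 + H)*(-31 + H)
Y = -1/24 (Y = 1/(4 - 28) = 1/(-24) = -1/24 ≈ -0.041667)
Y*v(-109) = -(1240 + (-109)² - 71*(-109))/24 = -(1240 + 11881 + 7739)/24 = -1/24*20860 = -5215/6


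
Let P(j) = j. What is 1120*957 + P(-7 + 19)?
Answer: 1071852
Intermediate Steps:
1120*957 + P(-7 + 19) = 1120*957 + (-7 + 19) = 1071840 + 12 = 1071852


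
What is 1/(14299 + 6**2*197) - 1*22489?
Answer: -481062198/21391 ≈ -22489.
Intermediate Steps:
1/(14299 + 6**2*197) - 1*22489 = 1/(14299 + 36*197) - 22489 = 1/(14299 + 7092) - 22489 = 1/21391 - 22489 = -481062198/21391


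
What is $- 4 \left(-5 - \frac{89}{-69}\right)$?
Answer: $\frac{1024}{69} \approx 14.841$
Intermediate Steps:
$- 4 \left(-5 - \frac{89}{-69}\right) = - 4 \left(-5 - - \frac{89}{69}\right) = - 4 \left(-5 + \frac{89}{69}\right) = \left(-4\right) \left(- \frac{256}{69}\right) = \frac{1024}{69}$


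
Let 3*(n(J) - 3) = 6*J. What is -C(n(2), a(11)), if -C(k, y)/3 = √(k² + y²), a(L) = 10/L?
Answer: 3*√6029/11 ≈ 21.176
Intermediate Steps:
n(J) = 3 + 2*J (n(J) = 3 + (6*J)/3 = 3 + 2*J)
C(k, y) = -3*√(k² + y²)
-C(n(2), a(11)) = -(-3)*√((3 + 2*2)² + (10/11)²) = -(-3)*√((3 + 4)² + (10*(1/11))²) = -(-3)*√(7² + (10/11)²) = -(-3)*√(49 + 100/121) = -(-3)*√(6029/121) = -(-3)*√6029/11 = 3*√6029/11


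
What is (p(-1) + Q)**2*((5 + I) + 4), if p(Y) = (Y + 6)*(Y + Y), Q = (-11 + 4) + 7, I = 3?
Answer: 1200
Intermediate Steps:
Q = 0 (Q = -7 + 7 = 0)
p(Y) = 2*Y*(6 + Y) (p(Y) = (6 + Y)*(2*Y) = 2*Y*(6 + Y))
(p(-1) + Q)**2*((5 + I) + 4) = (2*(-1)*(6 - 1) + 0)**2*((5 + 3) + 4) = (2*(-1)*5 + 0)**2*(8 + 4) = (-10 + 0)**2*12 = (-10)**2*12 = 100*12 = 1200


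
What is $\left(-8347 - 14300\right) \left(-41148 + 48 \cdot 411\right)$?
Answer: $485098740$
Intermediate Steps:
$\left(-8347 - 14300\right) \left(-41148 + 48 \cdot 411\right) = - 22647 \left(-41148 + 19728\right) = \left(-22647\right) \left(-21420\right) = 485098740$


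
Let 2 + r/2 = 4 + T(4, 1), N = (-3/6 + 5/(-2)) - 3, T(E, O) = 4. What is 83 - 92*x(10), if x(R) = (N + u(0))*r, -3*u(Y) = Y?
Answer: 6707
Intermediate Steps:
u(Y) = -Y/3
N = -6 (N = (-3*⅙ + 5*(-½)) - 3 = (-½ - 5/2) - 3 = -3 - 3 = -6)
r = 12 (r = -4 + 2*(4 + 4) = -4 + 2*8 = -4 + 16 = 12)
x(R) = -72 (x(R) = (-6 - ⅓*0)*12 = (-6 + 0)*12 = -6*12 = -72)
83 - 92*x(10) = 83 - 92*(-72) = 83 + 6624 = 6707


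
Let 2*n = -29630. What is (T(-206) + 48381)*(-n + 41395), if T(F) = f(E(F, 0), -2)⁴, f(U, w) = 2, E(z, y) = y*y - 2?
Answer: 2720395370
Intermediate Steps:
n = -14815 (n = (½)*(-29630) = -14815)
E(z, y) = -2 + y² (E(z, y) = y² - 2 = -2 + y²)
T(F) = 16 (T(F) = 2⁴ = 16)
(T(-206) + 48381)*(-n + 41395) = (16 + 48381)*(-1*(-14815) + 41395) = 48397*(14815 + 41395) = 48397*56210 = 2720395370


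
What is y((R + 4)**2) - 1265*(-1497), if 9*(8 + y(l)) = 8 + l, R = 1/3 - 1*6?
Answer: 153389554/81 ≈ 1.8937e+6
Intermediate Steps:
R = -17/3 (R = 1/3 - 6 = -17/3 ≈ -5.6667)
y(l) = -64/9 + l/9 (y(l) = -8 + (8 + l)/9 = -8 + (8/9 + l/9) = -64/9 + l/9)
y((R + 4)**2) - 1265*(-1497) = (-64/9 + (-17/3 + 4)**2/9) - 1265*(-1497) = (-64/9 + (-5/3)**2/9) + 1893705 = (-64/9 + (1/9)*(25/9)) + 1893705 = (-64/9 + 25/81) + 1893705 = -551/81 + 1893705 = 153389554/81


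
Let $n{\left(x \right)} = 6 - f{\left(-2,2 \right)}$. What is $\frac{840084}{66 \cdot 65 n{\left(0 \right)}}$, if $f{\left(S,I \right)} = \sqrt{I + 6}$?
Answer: $\frac{30003}{715} + \frac{10001 \sqrt{2}}{715} \approx 61.743$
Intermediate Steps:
$f{\left(S,I \right)} = \sqrt{6 + I}$
$n{\left(x \right)} = 6 - 2 \sqrt{2}$ ($n{\left(x \right)} = 6 - \sqrt{6 + 2} = 6 - \sqrt{8} = 6 - 2 \sqrt{2}$)
$\frac{840084}{66 \cdot 65 n{\left(0 \right)}} = \frac{840084}{66 \cdot 65 \left(6 - 2 \sqrt{2}\right)} = \frac{840084}{4290 \left(6 - 2 \sqrt{2}\right)} = \frac{840084}{25740 - 8580 \sqrt{2}}$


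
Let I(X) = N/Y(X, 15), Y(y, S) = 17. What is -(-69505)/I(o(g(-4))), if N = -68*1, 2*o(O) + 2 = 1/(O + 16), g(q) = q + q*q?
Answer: -69505/4 ≈ -17376.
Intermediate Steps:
g(q) = q + q²
o(O) = -1 + 1/(2*(16 + O)) (o(O) = -1 + 1/(2*(O + 16)) = -1 + 1/(2*(16 + O)))
N = -68
I(X) = -4 (I(X) = -68/17 = -68*1/17 = -4)
-(-69505)/I(o(g(-4))) = -(-69505)/(-4) = -(-69505)*(-1)/4 = -1*69505/4 = -69505/4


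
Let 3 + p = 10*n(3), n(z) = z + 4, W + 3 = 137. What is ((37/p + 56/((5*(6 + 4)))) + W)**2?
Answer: 51643017001/2805625 ≈ 18407.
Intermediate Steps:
W = 134 (W = -3 + 137 = 134)
n(z) = 4 + z
p = 67 (p = -3 + 10*(4 + 3) = -3 + 10*7 = -3 + 70 = 67)
((37/p + 56/((5*(6 + 4)))) + W)**2 = ((37/67 + 56/((5*(6 + 4)))) + 134)**2 = ((37*(1/67) + 56/((5*10))) + 134)**2 = ((37/67 + 56/50) + 134)**2 = ((37/67 + 56*(1/50)) + 134)**2 = ((37/67 + 28/25) + 134)**2 = (2801/1675 + 134)**2 = (227251/1675)**2 = 51643017001/2805625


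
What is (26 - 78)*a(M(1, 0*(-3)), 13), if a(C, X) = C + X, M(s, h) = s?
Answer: -728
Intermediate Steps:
(26 - 78)*a(M(1, 0*(-3)), 13) = (26 - 78)*(1 + 13) = -52*14 = -728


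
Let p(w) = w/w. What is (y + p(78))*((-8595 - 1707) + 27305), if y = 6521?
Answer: 110893566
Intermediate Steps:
p(w) = 1
(y + p(78))*((-8595 - 1707) + 27305) = (6521 + 1)*((-8595 - 1707) + 27305) = 6522*(-10302 + 27305) = 6522*17003 = 110893566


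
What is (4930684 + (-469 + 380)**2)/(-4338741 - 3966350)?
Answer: -4938605/8305091 ≈ -0.59465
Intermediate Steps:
(4930684 + (-469 + 380)**2)/(-4338741 - 3966350) = (4930684 + (-89)**2)/(-8305091) = (4930684 + 7921)*(-1/8305091) = 4938605*(-1/8305091) = -4938605/8305091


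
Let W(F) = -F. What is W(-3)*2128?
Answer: 6384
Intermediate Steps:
W(-3)*2128 = -1*(-3)*2128 = 3*2128 = 6384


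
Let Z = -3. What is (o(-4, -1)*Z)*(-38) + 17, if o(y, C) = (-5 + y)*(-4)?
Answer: 4121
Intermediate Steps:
o(y, C) = 20 - 4*y
(o(-4, -1)*Z)*(-38) + 17 = ((20 - 4*(-4))*(-3))*(-38) + 17 = ((20 + 16)*(-3))*(-38) + 17 = (36*(-3))*(-38) + 17 = -108*(-38) + 17 = 4104 + 17 = 4121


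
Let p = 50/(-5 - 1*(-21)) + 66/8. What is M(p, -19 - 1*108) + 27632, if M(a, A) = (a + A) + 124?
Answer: 221123/8 ≈ 27640.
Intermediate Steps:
p = 91/8 (p = 50/(-5 + 21) + 66*(⅛) = 50/16 + 33/4 = 50*(1/16) + 33/4 = 25/8 + 33/4 = 91/8 ≈ 11.375)
M(a, A) = 124 + A + a (M(a, A) = (A + a) + 124 = 124 + A + a)
M(p, -19 - 1*108) + 27632 = (124 + (-19 - 1*108) + 91/8) + 27632 = (124 + (-19 - 108) + 91/8) + 27632 = (124 - 127 + 91/8) + 27632 = 67/8 + 27632 = 221123/8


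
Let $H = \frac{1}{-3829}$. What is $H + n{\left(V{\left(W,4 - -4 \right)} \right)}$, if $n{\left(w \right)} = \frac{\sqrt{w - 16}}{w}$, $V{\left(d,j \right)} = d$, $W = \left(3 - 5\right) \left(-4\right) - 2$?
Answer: $- \frac{1}{3829} + \frac{i \sqrt{10}}{6} \approx -0.00026116 + 0.52705 i$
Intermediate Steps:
$W = 6$ ($W = \left(-2\right) \left(-4\right) - 2 = 8 - 2 = 6$)
$n{\left(w \right)} = \frac{\sqrt{-16 + w}}{w}$
$H = - \frac{1}{3829} \approx -0.00026116$
$H + n{\left(V{\left(W,4 - -4 \right)} \right)} = - \frac{1}{3829} + \frac{\sqrt{-16 + 6}}{6} = - \frac{1}{3829} + \frac{\sqrt{-10}}{6} = - \frac{1}{3829} + \frac{i \sqrt{10}}{6}$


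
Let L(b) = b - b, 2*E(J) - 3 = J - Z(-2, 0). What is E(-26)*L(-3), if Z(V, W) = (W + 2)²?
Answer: 0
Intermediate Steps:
Z(V, W) = (2 + W)²
E(J) = -½ + J/2 (E(J) = 3/2 + (J - (2 + 0)²)/2 = 3/2 + (J - 1*2²)/2 = 3/2 + (J - 1*4)/2 = 3/2 + (J - 4)/2 = 3/2 + (-4 + J)/2 = 3/2 + (-2 + J/2) = -½ + J/2)
L(b) = 0
E(-26)*L(-3) = (-½ + (½)*(-26))*0 = (-½ - 13)*0 = -27/2*0 = 0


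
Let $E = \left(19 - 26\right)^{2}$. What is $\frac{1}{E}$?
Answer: $\frac{1}{49} \approx 0.020408$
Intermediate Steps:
$E = 49$ ($E = \left(-7\right)^{2} = 49$)
$\frac{1}{E} = \frac{1}{49}$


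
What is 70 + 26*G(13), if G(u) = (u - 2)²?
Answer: 3216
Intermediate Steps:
G(u) = (-2 + u)²
70 + 26*G(13) = 70 + 26*(-2 + 13)² = 70 + 26*11² = 70 + 26*121 = 70 + 3146 = 3216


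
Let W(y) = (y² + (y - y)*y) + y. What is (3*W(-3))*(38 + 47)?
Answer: 1530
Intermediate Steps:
W(y) = y + y² (W(y) = (y² + 0*y) + y = (y² + 0) + y = y² + y = y + y²)
(3*W(-3))*(38 + 47) = (3*(-3*(1 - 3)))*(38 + 47) = (3*(-3*(-2)))*85 = (3*6)*85 = 18*85 = 1530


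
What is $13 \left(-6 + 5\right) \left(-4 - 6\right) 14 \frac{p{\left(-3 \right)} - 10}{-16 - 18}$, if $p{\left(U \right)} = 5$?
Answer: $\frac{4550}{17} \approx 267.65$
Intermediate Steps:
$13 \left(-6 + 5\right) \left(-4 - 6\right) 14 \frac{p{\left(-3 \right)} - 10}{-16 - 18} = 13 \left(-6 + 5\right) \left(-4 - 6\right) 14 \frac{5 - 10}{-16 - 18} = 13 \left(\left(-1\right) \left(-10\right)\right) 14 \left(- \frac{5}{-34}\right) = 13 \cdot 10 \cdot 14 \left(\left(-5\right) \left(- \frac{1}{34}\right)\right) = 130 \cdot 14 \cdot \frac{5}{34} = 1820 \cdot \frac{5}{34} = \frac{4550}{17}$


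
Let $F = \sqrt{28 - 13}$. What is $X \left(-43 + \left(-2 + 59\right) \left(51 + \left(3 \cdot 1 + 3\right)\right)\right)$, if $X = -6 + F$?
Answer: $-19236 + 3206 \sqrt{15} \approx -6819.2$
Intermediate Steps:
$F = \sqrt{15} \approx 3.873$
$X = -6 + \sqrt{15} \approx -2.127$
$X \left(-43 + \left(-2 + 59\right) \left(51 + \left(3 \cdot 1 + 3\right)\right)\right) = \left(-6 + \sqrt{15}\right) \left(-43 + \left(-2 + 59\right) \left(51 + \left(3 \cdot 1 + 3\right)\right)\right) = \left(-6 + \sqrt{15}\right) \left(-43 + 57 \left(51 + \left(3 + 3\right)\right)\right) = \left(-6 + \sqrt{15}\right) \left(-43 + 57 \left(51 + 6\right)\right) = \left(-6 + \sqrt{15}\right) \left(-43 + 57 \cdot 57\right) = \left(-6 + \sqrt{15}\right) \left(-43 + 3249\right) = \left(-6 + \sqrt{15}\right) 3206 = -19236 + 3206 \sqrt{15}$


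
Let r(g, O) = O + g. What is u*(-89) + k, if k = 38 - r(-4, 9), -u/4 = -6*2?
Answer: -4239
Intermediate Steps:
u = 48 (u = -(-24)*2 = -4*(-12) = 48)
k = 33 (k = 38 - (9 - 4) = 38 - 1*5 = 38 - 5 = 33)
u*(-89) + k = 48*(-89) + 33 = -4272 + 33 = -4239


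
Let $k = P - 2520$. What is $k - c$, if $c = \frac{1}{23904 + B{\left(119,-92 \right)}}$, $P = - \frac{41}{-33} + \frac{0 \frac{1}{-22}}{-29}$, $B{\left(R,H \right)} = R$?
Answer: $- \frac{1996767770}{792759} \approx -2518.8$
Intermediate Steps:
$P = \frac{41}{33}$ ($P = \left(-41\right) \left(- \frac{1}{33}\right) + 0 \left(- \frac{1}{22}\right) \left(- \frac{1}{29}\right) = \frac{41}{33} + 0 \left(- \frac{1}{29}\right) = \frac{41}{33} + 0 = \frac{41}{33} \approx 1.2424$)
$k = - \frac{83119}{33}$ ($k = \frac{41}{33} - 2520 = - \frac{83119}{33} \approx -2518.8$)
$c = \frac{1}{24023}$ ($c = \frac{1}{23904 + 119} = \frac{1}{24023} \approx 4.1627 \cdot 10^{-5}$)
$k - c = - \frac{83119}{33} - \frac{1}{24023} = - \frac{1996767770}{792759}$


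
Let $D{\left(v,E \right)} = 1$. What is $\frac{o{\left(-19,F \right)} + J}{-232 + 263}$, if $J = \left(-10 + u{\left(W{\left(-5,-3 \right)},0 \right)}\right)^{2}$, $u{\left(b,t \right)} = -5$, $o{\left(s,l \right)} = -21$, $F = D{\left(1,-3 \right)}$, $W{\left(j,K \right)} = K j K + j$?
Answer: $\frac{204}{31} \approx 6.5806$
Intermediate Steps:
$W{\left(j,K \right)} = j + j K^{2}$ ($W{\left(j,K \right)} = j K^{2} + j = j + j K^{2}$)
$F = 1$
$J = 225$ ($J = \left(-10 - 5\right)^{2} = \left(-15\right)^{2} = 225$)
$\frac{o{\left(-19,F \right)} + J}{-232 + 263} = \frac{-21 + 225}{-232 + 263} = \frac{204}{31}$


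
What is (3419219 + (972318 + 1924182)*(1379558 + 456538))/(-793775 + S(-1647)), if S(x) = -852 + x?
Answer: -26996220727/4042 ≈ -6.6789e+6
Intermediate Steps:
(3419219 + (972318 + 1924182)*(1379558 + 456538))/(-793775 + S(-1647)) = (3419219 + (972318 + 1924182)*(1379558 + 456538))/(-793775 + (-852 - 1647)) = (3419219 + 2896500*1836096)/(-793775 - 2499) = (3419219 + 5318252064000)/(-796274) = 5318255483219*(-1/796274) = -26996220727/4042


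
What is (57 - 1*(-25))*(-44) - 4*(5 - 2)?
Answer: -3620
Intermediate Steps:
(57 - 1*(-25))*(-44) - 4*(5 - 2) = (57 + 25)*(-44) - 4*3 = 82*(-44) - 12 = -3608 - 12 = -3620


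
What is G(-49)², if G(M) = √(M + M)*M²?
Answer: -564950498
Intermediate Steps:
G(M) = √2*M^(5/2) (G(M) = √(2*M)*M² = (√2*√M)*M² = √2*M^(5/2))
G(-49)² = (√2*(-49)^(5/2))² = (√2*(16807*I))² = (16807*I*√2)² = -564950498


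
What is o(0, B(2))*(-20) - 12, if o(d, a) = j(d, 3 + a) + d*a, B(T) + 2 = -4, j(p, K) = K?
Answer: 48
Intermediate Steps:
B(T) = -6 (B(T) = -2 - 4 = -6)
o(d, a) = 3 + a + a*d (o(d, a) = (3 + a) + d*a = (3 + a) + a*d = 3 + a + a*d)
o(0, B(2))*(-20) - 12 = (3 - 6 - 6*0)*(-20) - 12 = (3 - 6 + 0)*(-20) - 12 = -3*(-20) - 12 = 60 - 12 = 48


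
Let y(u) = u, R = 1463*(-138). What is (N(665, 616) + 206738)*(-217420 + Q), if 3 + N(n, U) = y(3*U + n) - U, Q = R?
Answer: -87482318448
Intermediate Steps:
R = -201894
Q = -201894
N(n, U) = -3 + n + 2*U (N(n, U) = -3 + ((3*U + n) - U) = -3 + ((n + 3*U) - U) = -3 + (n + 2*U) = -3 + n + 2*U)
(N(665, 616) + 206738)*(-217420 + Q) = ((-3 + 665 + 2*616) + 206738)*(-217420 - 201894) = ((-3 + 665 + 1232) + 206738)*(-419314) = (1894 + 206738)*(-419314) = 208632*(-419314) = -87482318448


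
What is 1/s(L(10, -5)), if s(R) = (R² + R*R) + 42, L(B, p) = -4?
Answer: 1/74 ≈ 0.013514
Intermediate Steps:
s(R) = 42 + 2*R² (s(R) = (R² + R²) + 42 = 2*R² + 42 = 42 + 2*R²)
1/s(L(10, -5)) = 1/(42 + 2*(-4)²) = 1/(42 + 2*16) = 1/(42 + 32) = 1/74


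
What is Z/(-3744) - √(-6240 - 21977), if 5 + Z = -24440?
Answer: 24445/3744 - I*√28217 ≈ 6.5291 - 167.98*I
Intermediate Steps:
Z = -24445 (Z = -5 - 24440 = -24445)
Z/(-3744) - √(-6240 - 21977) = -24445/(-3744) - √(-6240 - 21977) = -24445*(-1/3744) - √(-28217) = 24445/3744 - I*√28217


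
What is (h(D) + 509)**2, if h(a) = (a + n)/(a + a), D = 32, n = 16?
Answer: 4157521/16 ≈ 2.5985e+5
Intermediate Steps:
h(a) = (16 + a)/(2*a) (h(a) = (a + 16)/(a + a) = (16 + a)/((2*a)) = (16 + a)*(1/(2*a)) = (16 + a)/(2*a))
(h(D) + 509)**2 = ((1/2)*(16 + 32)/32 + 509)**2 = ((1/2)*(1/32)*48 + 509)**2 = (3/4 + 509)**2 = (2039/4)**2 = 4157521/16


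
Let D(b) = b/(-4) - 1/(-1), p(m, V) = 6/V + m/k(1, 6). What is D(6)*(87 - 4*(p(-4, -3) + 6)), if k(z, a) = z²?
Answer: -87/2 ≈ -43.500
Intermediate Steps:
p(m, V) = m + 6/V (p(m, V) = 6/V + m/(1²) = 6/V + m/1 = 6/V + m*1 = 6/V + m = m + 6/V)
D(b) = 1 - b/4 (D(b) = b*(-¼) - 1*(-1) = -b/4 + 1 = 1 - b/4)
D(6)*(87 - 4*(p(-4, -3) + 6)) = (1 - ¼*6)*(87 - 4*((-4 + 6/(-3)) + 6)) = (1 - 3/2)*(87 - 4*((-4 + 6*(-⅓)) + 6)) = -(87 - 4*((-4 - 2) + 6))/2 = -(87 - 4*(-6 + 6))/2 = -(87 - 4*0)/2 = -(87 + 0)/2 = -½*87 = -87/2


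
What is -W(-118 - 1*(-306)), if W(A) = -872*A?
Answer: 163936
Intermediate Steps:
-W(-118 - 1*(-306)) = -(-872)*(-118 - 1*(-306)) = -(-872)*(-118 + 306) = -(-872)*188 = -1*(-163936) = 163936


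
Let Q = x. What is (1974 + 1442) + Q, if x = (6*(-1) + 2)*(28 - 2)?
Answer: 3312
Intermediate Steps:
x = -104 (x = (-6 + 2)*26 = -4*26 = -104)
Q = -104
(1974 + 1442) + Q = (1974 + 1442) - 104 = 3416 - 104 = 3312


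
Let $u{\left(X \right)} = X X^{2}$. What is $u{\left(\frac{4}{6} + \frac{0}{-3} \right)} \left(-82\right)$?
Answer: $- \frac{656}{27} \approx -24.296$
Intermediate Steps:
$u{\left(X \right)} = X^{3}$
$u{\left(\frac{4}{6} + \frac{0}{-3} \right)} \left(-82\right) = \left(\frac{4}{6} + \frac{0}{-3}\right)^{3} \left(-82\right) = \left(4 \cdot \frac{1}{6} + 0 \left(- \frac{1}{3}\right)\right)^{3} \left(-82\right) = \left(\frac{2}{3} + 0\right)^{3} \left(-82\right) = \left(\frac{2}{3}\right)^{3} \left(-82\right) = \frac{8}{27} \left(-82\right) = - \frac{656}{27}$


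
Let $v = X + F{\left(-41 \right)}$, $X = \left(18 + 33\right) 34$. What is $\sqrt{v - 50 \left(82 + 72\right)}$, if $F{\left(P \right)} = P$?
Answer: $i \sqrt{6007} \approx 77.505 i$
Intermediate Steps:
$X = 1734$ ($X = 51 \cdot 34 = 1734$)
$v = 1693$ ($v = 1734 - 41 = 1693$)
$\sqrt{v - 50 \left(82 + 72\right)} = \sqrt{1693 - 50 \left(82 + 72\right)} = \sqrt{1693 - 7700} = \sqrt{-6007} = i \sqrt{6007}$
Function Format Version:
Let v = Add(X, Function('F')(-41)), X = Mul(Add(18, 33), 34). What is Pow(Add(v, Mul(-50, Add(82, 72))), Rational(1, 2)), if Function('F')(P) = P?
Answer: Mul(I, Pow(6007, Rational(1, 2))) ≈ Mul(77.505, I)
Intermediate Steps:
X = 1734 (X = Mul(51, 34) = 1734)
v = 1693 (v = Add(1734, -41) = 1693)
Pow(Add(v, Mul(-50, Add(82, 72))), Rational(1, 2)) = Pow(Add(1693, Mul(-50, Add(82, 72))), Rational(1, 2)) = Pow(Add(1693, Mul(-50, 154)), Rational(1, 2)) = Pow(Add(1693, -7700), Rational(1, 2)) = Pow(-6007, Rational(1, 2)) = Mul(I, Pow(6007, Rational(1, 2)))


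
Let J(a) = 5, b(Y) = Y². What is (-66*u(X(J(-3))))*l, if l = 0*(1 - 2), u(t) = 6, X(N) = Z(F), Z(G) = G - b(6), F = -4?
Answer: 0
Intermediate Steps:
Z(G) = -36 + G (Z(G) = G - 1*6² = G - 1*36 = G - 36 = -36 + G)
X(N) = -40 (X(N) = -36 - 4 = -40)
l = 0 (l = 0*(-1) = 0)
(-66*u(X(J(-3))))*l = -66*6*0 = -396*0 = 0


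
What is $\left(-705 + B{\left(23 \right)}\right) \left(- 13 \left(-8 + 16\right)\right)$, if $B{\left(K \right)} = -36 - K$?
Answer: $79456$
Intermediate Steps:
$\left(-705 + B{\left(23 \right)}\right) \left(- 13 \left(-8 + 16\right)\right) = \left(-705 - 59\right) \left(- 13 \left(-8 + 16\right)\right) = \left(-705 - 59\right) \left(\left(-13\right) 8\right) = \left(-705 - 59\right) \left(-104\right) = \left(-764\right) \left(-104\right) = 79456$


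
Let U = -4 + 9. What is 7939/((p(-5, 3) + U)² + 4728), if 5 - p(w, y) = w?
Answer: 7939/4953 ≈ 1.6029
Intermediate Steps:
p(w, y) = 5 - w
U = 5
7939/((p(-5, 3) + U)² + 4728) = 7939/(((5 - 1*(-5)) + 5)² + 4728) = 7939/(((5 + 5) + 5)² + 4728) = 7939/((10 + 5)² + 4728) = 7939/(15² + 4728) = 7939/(225 + 4728) = 7939/4953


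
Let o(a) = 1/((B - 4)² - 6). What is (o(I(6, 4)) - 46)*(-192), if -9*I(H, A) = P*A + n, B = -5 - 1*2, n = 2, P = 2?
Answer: 1015488/115 ≈ 8830.3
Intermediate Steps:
B = -7 (B = -5 - 2 = -7)
I(H, A) = -2/9 - 2*A/9 (I(H, A) = -(2*A + 2)/9 = -(2 + 2*A)/9 = -2/9 - 2*A/9)
o(a) = 1/115 (o(a) = 1/((-7 - 4)² - 6) = 1/((-11)² - 6) = 1/(121 - 6) = 1/115)
(o(I(6, 4)) - 46)*(-192) = (1/115 - 46)*(-192) = -5289/115*(-192) = 1015488/115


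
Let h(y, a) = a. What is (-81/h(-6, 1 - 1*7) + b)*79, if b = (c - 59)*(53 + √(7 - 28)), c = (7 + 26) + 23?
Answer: -22989/2 - 237*I*√21 ≈ -11495.0 - 1086.1*I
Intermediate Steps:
c = 56 (c = 33 + 23 = 56)
b = -159 - 3*I*√21 (b = (56 - 59)*(53 + √(7 - 28)) = -3*(53 + √(-21)) = -3*(53 + I*√21) = -159 - 3*I*√21 ≈ -159.0 - 13.748*I)
(-81/h(-6, 1 - 1*7) + b)*79 = (-81/(1 - 1*7) + (-159 - 3*I*√21))*79 = (-81/(1 - 7) + (-159 - 3*I*√21))*79 = (-81/(-6) + (-159 - 3*I*√21))*79 = (-81*(-⅙) + (-159 - 3*I*√21))*79 = (27/2 + (-159 - 3*I*√21))*79 = (-291/2 - 3*I*√21)*79 = -22989/2 - 237*I*√21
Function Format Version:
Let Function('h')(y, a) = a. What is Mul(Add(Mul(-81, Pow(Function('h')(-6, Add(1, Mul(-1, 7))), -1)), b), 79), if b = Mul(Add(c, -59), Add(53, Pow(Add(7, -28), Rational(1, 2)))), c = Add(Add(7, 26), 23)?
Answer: Add(Rational(-22989, 2), Mul(-237, I, Pow(21, Rational(1, 2)))) ≈ Add(-11495., Mul(-1086.1, I))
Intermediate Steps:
c = 56 (c = Add(33, 23) = 56)
b = Add(-159, Mul(-3, I, Pow(21, Rational(1, 2)))) (b = Mul(Add(56, -59), Add(53, Pow(Add(7, -28), Rational(1, 2)))) = Mul(-3, Add(53, Pow(-21, Rational(1, 2)))) = Mul(-3, Add(53, Mul(I, Pow(21, Rational(1, 2))))) = Add(-159, Mul(-3, I, Pow(21, Rational(1, 2)))) ≈ Add(-159.00, Mul(-13.748, I)))
Mul(Add(Mul(-81, Pow(Function('h')(-6, Add(1, Mul(-1, 7))), -1)), b), 79) = Mul(Add(Mul(-81, Pow(Add(1, Mul(-1, 7)), -1)), Add(-159, Mul(-3, I, Pow(21, Rational(1, 2))))), 79) = Mul(Add(Mul(-81, Pow(Add(1, -7), -1)), Add(-159, Mul(-3, I, Pow(21, Rational(1, 2))))), 79) = Mul(Add(Mul(-81, Pow(-6, -1)), Add(-159, Mul(-3, I, Pow(21, Rational(1, 2))))), 79) = Mul(Add(Mul(-81, Rational(-1, 6)), Add(-159, Mul(-3, I, Pow(21, Rational(1, 2))))), 79) = Mul(Add(Rational(27, 2), Add(-159, Mul(-3, I, Pow(21, Rational(1, 2))))), 79) = Mul(Add(Rational(-291, 2), Mul(-3, I, Pow(21, Rational(1, 2)))), 79) = Add(Rational(-22989, 2), Mul(-237, I, Pow(21, Rational(1, 2))))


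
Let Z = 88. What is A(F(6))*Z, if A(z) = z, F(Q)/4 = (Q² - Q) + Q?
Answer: 12672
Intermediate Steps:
F(Q) = 4*Q² (F(Q) = 4*((Q² - Q) + Q) = 4*Q²)
A(F(6))*Z = (4*6²)*88 = (4*36)*88 = 144*88 = 12672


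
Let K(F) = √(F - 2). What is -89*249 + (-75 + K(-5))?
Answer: -22236 + I*√7 ≈ -22236.0 + 2.6458*I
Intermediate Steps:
K(F) = √(-2 + F)
-89*249 + (-75 + K(-5)) = -89*249 + (-75 + √(-2 - 5)) = -22161 + (-75 + √(-7)) = -22161 + (-75 + I*√7) = -22236 + I*√7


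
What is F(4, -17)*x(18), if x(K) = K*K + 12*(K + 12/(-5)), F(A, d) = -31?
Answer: -79236/5 ≈ -15847.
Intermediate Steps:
x(K) = -144/5 + K² + 12*K (x(K) = K² + 12*(K + 12*(-⅕)) = K² + 12*(K - 12/5) = K² + 12*(-12/5 + K) = K² + (-144/5 + 12*K) = -144/5 + K² + 12*K)
F(4, -17)*x(18) = -31*(-144/5 + 18² + 12*18) = -31*(-144/5 + 324 + 216) = -31*2556/5 = -79236/5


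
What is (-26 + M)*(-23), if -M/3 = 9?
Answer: 1219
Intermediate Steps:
M = -27 (M = -3*9 = -27)
(-26 + M)*(-23) = (-26 - 27)*(-23) = -53*(-23) = 1219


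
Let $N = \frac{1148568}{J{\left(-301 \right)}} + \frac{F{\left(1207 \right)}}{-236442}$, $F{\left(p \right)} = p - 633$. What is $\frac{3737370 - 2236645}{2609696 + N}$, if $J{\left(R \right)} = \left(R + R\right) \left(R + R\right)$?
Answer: $\frac{16074176663595225}{27952333337012311} \approx 0.57506$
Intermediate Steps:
$J{\left(R \right)} = 4 R^{2}$ ($J{\left(R \right)} = 2 R 2 R = 4 R^{2}$)
$F{\left(p \right)} = -633 + p$ ($F{\left(p \right)} = p - 633 = -633 + p$)
$N = \frac{33920211895}{10710940821}$ ($N = \frac{1148568}{4 \left(-301\right)^{2}} + \frac{-633 + 1207}{-236442} = \frac{1148568}{4 \cdot 90601} + 574 \left(- \frac{1}{236442}\right) = \frac{1148568}{362404} - \frac{287}{118221} = 1148568 \cdot \frac{1}{362404} - \frac{287}{118221} = \frac{287142}{90601} - \frac{287}{118221} = \frac{33920211895}{10710940821} \approx 3.1669$)
$\frac{3737370 - 2236645}{2609696 + N} = \frac{3737370 - 2236645}{2609696 + \frac{33920211895}{10710940821}} = \frac{1500725}{\frac{27952333337012311}{10710940821}} = 1500725 \cdot \frac{10710940821}{27952333337012311} = \frac{16074176663595225}{27952333337012311}$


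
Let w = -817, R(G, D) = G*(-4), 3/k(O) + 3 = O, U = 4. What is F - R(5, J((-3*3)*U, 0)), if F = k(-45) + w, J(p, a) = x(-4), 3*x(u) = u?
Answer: -12753/16 ≈ -797.06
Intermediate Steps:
x(u) = u/3
k(O) = 3/(-3 + O)
J(p, a) = -4/3 (J(p, a) = (⅓)*(-4) = -4/3)
R(G, D) = -4*G
F = -13073/16 (F = 3/(-3 - 45) - 817 = 3/(-48) - 817 = 3*(-1/48) - 817 = -1/16 - 817 = -13073/16 ≈ -817.06)
F - R(5, J((-3*3)*U, 0)) = -13073/16 - (-4)*5 = -13073/16 - 1*(-20) = -13073/16 + 20 = -12753/16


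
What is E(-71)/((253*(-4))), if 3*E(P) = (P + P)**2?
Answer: -5041/759 ≈ -6.6416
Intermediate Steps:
E(P) = 4*P**2/3 (E(P) = (P + P)**2/3 = (2*P)**2/3 = (4*P**2)/3 = 4*P**2/3)
E(-71)/((253*(-4))) = ((4/3)*(-71)**2)/((253*(-4))) = ((4/3)*5041)/(-1012) = (20164/3)*(-1/1012) = -5041/759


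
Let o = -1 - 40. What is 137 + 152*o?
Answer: -6095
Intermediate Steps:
o = -41
137 + 152*o = 137 + 152*(-41) = 137 - 6232 = -6095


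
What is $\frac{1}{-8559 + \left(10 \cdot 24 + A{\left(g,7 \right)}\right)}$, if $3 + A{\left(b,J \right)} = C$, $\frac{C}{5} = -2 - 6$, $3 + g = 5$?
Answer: $- \frac{1}{8362} \approx -0.00011959$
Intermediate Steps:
$g = 2$ ($g = -3 + 5 = 2$)
$C = -40$ ($C = 5 \left(-2 - 6\right) = 5 \left(-8\right) = -40$)
$A{\left(b,J \right)} = -43$ ($A{\left(b,J \right)} = -3 - 40 = -43$)
$\frac{1}{-8559 + \left(10 \cdot 24 + A{\left(g,7 \right)}\right)} = \frac{1}{-8559 + \left(10 \cdot 24 - 43\right)} = \frac{1}{-8559 + \left(240 - 43\right)} = \frac{1}{-8559 + 197} = \frac{1}{-8362} = - \frac{1}{8362}$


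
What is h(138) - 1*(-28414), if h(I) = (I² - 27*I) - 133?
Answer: 43599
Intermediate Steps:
h(I) = -133 + I² - 27*I
h(138) - 1*(-28414) = (-133 + 138² - 27*138) - 1*(-28414) = (-133 + 19044 - 3726) + 28414 = 15185 + 28414 = 43599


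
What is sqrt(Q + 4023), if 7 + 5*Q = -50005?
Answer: I*sqrt(149485)/5 ≈ 77.327*I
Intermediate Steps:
Q = -50012/5 (Q = -7/5 + (1/5)*(-50005) = -7/5 - 10001 = -50012/5 ≈ -10002.)
sqrt(Q + 4023) = sqrt(-50012/5 + 4023) = sqrt(-29897/5) = I*sqrt(149485)/5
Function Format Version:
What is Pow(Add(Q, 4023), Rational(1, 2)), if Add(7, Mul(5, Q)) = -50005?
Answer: Mul(Rational(1, 5), I, Pow(149485, Rational(1, 2))) ≈ Mul(77.327, I)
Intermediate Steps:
Q = Rational(-50012, 5) (Q = Add(Rational(-7, 5), Mul(Rational(1, 5), -50005)) = Add(Rational(-7, 5), -10001) = Rational(-50012, 5) ≈ -10002.)
Pow(Add(Q, 4023), Rational(1, 2)) = Pow(Add(Rational(-50012, 5), 4023), Rational(1, 2)) = Pow(Rational(-29897, 5), Rational(1, 2)) = Mul(Rational(1, 5), I, Pow(149485, Rational(1, 2)))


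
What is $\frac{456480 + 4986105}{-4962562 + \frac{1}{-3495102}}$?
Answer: $- \frac{3804477943734}{3468932074265} \approx -1.0967$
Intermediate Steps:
$\frac{456480 + 4986105}{-4962562 + \frac{1}{-3495102}} = \frac{5442585}{-4962562 - \frac{1}{3495102}} = \frac{5442585}{- \frac{17344660371325}{3495102}} = 5442585 \left(- \frac{3495102}{17344660371325}\right) = - \frac{3804477943734}{3468932074265}$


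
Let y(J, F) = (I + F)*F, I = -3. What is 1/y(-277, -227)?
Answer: 1/52210 ≈ 1.9153e-5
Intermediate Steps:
y(J, F) = F*(-3 + F) (y(J, F) = (-3 + F)*F = F*(-3 + F))
1/y(-277, -227) = 1/(-227*(-3 - 227)) = 1/(-227*(-230)) = 1/52210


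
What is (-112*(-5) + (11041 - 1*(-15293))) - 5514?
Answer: 21380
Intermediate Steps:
(-112*(-5) + (11041 - 1*(-15293))) - 5514 = (560 + (11041 + 15293)) - 5514 = (560 + 26334) - 5514 = 26894 - 5514 = 21380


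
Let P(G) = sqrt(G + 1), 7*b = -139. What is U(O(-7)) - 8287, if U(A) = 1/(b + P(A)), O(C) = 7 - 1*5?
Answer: -158895911/19174 - 49*sqrt(3)/19174 ≈ -8287.1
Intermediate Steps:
b = -139/7 (b = (1/7)*(-139) = -139/7 ≈ -19.857)
P(G) = sqrt(1 + G)
O(C) = 2 (O(C) = 7 - 5 = 2)
U(A) = 1/(-139/7 + sqrt(1 + A))
U(O(-7)) - 8287 = 7/(-139 + 7*sqrt(1 + 2)) - 8287 = 7/(-139 + 7*sqrt(3)) - 8287 = -8287 + 7/(-139 + 7*sqrt(3))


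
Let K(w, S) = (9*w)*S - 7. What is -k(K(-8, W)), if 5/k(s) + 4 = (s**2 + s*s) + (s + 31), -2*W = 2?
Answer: -5/8542 ≈ -0.00058534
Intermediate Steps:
W = -1 (W = -1/2*2 = -1)
K(w, S) = -7 + 9*S*w (K(w, S) = 9*S*w - 7 = -7 + 9*S*w)
k(s) = 5/(27 + s + 2*s**2) (k(s) = 5/(-4 + ((s**2 + s*s) + (s + 31))) = 5/(-4 + ((s**2 + s**2) + (31 + s))) = 5/(-4 + (2*s**2 + (31 + s))) = 5/(-4 + (31 + s + 2*s**2)) = 5/(27 + s + 2*s**2))
-k(K(-8, W)) = -5/(27 + (-7 + 9*(-1)*(-8)) + 2*(-7 + 9*(-1)*(-8))**2) = -5/(27 + (-7 + 72) + 2*(-7 + 72)**2) = -5/(27 + 65 + 2*65**2) = -5/(27 + 65 + 2*4225) = -5/(27 + 65 + 8450) = -5/8542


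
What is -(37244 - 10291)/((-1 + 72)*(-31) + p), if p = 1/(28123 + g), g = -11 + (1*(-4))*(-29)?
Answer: 760829284/62129827 ≈ 12.246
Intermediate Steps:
g = 105 (g = -11 - 4*(-29) = -11 + 116 = 105)
p = 1/28228 (p = 1/(28123 + 105) = 1/28228 ≈ 3.5426e-5)
-(37244 - 10291)/((-1 + 72)*(-31) + p) = -(37244 - 10291)/((-1 + 72)*(-31) + 1/28228) = -26953/(71*(-31) + 1/28228) = -26953/(-2201 + 1/28228) = -26953/(-62129827/28228) = -26953*(-28228)/62129827 = -1*(-760829284/62129827) = 760829284/62129827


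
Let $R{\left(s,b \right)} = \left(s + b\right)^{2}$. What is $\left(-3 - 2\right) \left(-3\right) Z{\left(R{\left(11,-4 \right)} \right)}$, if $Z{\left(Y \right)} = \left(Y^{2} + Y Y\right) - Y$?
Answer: $71295$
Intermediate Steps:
$R{\left(s,b \right)} = \left(b + s\right)^{2}$
$Z{\left(Y \right)} = - Y + 2 Y^{2}$ ($Z{\left(Y \right)} = \left(Y^{2} + Y^{2}\right) - Y = 2 Y^{2} - Y = - Y + 2 Y^{2}$)
$\left(-3 - 2\right) \left(-3\right) Z{\left(R{\left(11,-4 \right)} \right)} = \left(-3 - 2\right) \left(-3\right) \left(-4 + 11\right)^{2} \left(-1 + 2 \left(-4 + 11\right)^{2}\right) = \left(-5\right) \left(-3\right) 7^{2} \left(-1 + 2 \cdot 7^{2}\right) = 15 \cdot 49 \left(-1 + 2 \cdot 49\right) = 15 \cdot 49 \left(-1 + 98\right) = 15 \cdot 49 \cdot 97 = 15 \cdot 4753 = 71295$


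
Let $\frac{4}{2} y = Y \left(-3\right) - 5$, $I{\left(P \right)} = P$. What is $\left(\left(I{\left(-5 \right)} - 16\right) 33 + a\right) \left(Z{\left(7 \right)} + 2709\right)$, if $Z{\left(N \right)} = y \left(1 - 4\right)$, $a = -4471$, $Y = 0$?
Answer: $-14028006$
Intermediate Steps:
$y = - \frac{5}{2}$ ($y = \frac{0 \left(-3\right) - 5}{2} = \frac{0 - 5}{2} = \frac{1}{2} \left(-5\right) = - \frac{5}{2} \approx -2.5$)
$Z{\left(N \right)} = \frac{15}{2}$ ($Z{\left(N \right)} = - \frac{5 \left(1 - 4\right)}{2} = \left(- \frac{5}{2}\right) \left(-3\right) = \frac{15}{2}$)
$\left(\left(I{\left(-5 \right)} - 16\right) 33 + a\right) \left(Z{\left(7 \right)} + 2709\right) = \left(\left(-5 - 16\right) 33 - 4471\right) \left(\frac{15}{2} + 2709\right) = \left(\left(-21\right) 33 - 4471\right) \frac{5433}{2} = \left(-693 - 4471\right) \frac{5433}{2} = \left(-5164\right) \frac{5433}{2} = -14028006$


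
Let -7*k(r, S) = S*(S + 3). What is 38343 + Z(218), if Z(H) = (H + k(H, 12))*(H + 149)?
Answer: 762383/7 ≈ 1.0891e+5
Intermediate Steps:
k(r, S) = -S*(3 + S)/7 (k(r, S) = -S*(S + 3)/7 = -S*(3 + S)/7)
Z(H) = (149 + H)*(-180/7 + H) (Z(H) = (H - 1/7*12*(3 + 12))*(H + 149) = (H - 1/7*12*15)*(149 + H) = (H - 180/7)*(149 + H) = (-180/7 + H)*(149 + H) = (149 + H)*(-180/7 + H))
38343 + Z(218) = 38343 + (-26820/7 + 218**2 + (863/7)*218) = 38343 + (-26820/7 + 47524 + 188134/7) = 38343 + 493982/7 = 762383/7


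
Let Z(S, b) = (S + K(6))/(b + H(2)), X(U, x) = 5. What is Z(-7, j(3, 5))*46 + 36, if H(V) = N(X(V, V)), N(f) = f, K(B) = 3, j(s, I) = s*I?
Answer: 134/5 ≈ 26.800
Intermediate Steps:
j(s, I) = I*s
H(V) = 5
Z(S, b) = (3 + S)/(5 + b) (Z(S, b) = (S + 3)/(b + 5) = (3 + S)/(5 + b))
Z(-7, j(3, 5))*46 + 36 = ((3 - 7)/(5 + 5*3))*46 + 36 = (-4/(5 + 15))*46 + 36 = (-4/20)*46 + 36 = ((1/20)*(-4))*46 + 36 = -⅕*46 + 36 = -46/5 + 36 = 134/5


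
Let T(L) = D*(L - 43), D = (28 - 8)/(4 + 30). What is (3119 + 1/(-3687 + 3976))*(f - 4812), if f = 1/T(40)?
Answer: -21690045464/1445 ≈ -1.5010e+7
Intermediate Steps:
D = 10/17 (D = 20/34 = 20*(1/34) = 10/17 ≈ 0.58823)
T(L) = -430/17 + 10*L/17 (T(L) = 10*(L - 43)/17 = 10*(-43 + L)/17 = -430/17 + 10*L/17)
f = -17/30 (f = 1/(-430/17 + (10/17)*40) = 1/(-430/17 + 400/17) = 1/(-30/17) = -17/30 ≈ -0.56667)
(3119 + 1/(-3687 + 3976))*(f - 4812) = (3119 + 1/(-3687 + 3976))*(-17/30 - 4812) = (3119 + 1/289)*(-144377/30) = (901392/289)*(-144377/30) = -21690045464/1445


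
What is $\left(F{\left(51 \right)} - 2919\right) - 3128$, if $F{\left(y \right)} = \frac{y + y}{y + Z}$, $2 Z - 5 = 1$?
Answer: $- \frac{54406}{9} \approx -6045.1$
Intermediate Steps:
$Z = 3$ ($Z = \frac{5}{2} + \frac{1}{2} \cdot 1 = \frac{5}{2} + \frac{1}{2} = 3$)
$F{\left(y \right)} = \frac{2 y}{3 + y}$ ($F{\left(y \right)} = \frac{y + y}{y + 3} = \frac{2 y}{3 + y}$)
$\left(F{\left(51 \right)} - 2919\right) - 3128 = \left(2 \cdot 51 \frac{1}{3 + 51} - 2919\right) - 3128 = \left(2 \cdot 51 \cdot \frac{1}{54} - 2919\right) - 3128 = \left(\frac{17}{9} - 2919\right) - 3128 = - \frac{26254}{9} - 3128 = - \frac{54406}{9}$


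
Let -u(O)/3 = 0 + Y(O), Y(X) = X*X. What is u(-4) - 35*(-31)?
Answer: 1037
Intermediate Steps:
Y(X) = X²
u(O) = -3*O² (u(O) = -3*(0 + O²) = -3*O²)
u(-4) - 35*(-31) = -3*(-4)² - 35*(-31) = -3*16 + 1085 = -48 + 1085 = 1037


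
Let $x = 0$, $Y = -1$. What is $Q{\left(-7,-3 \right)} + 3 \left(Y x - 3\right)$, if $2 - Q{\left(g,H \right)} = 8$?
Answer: $-15$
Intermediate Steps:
$Q{\left(g,H \right)} = -6$ ($Q{\left(g,H \right)} = 2 - 8 = -6$)
$Q{\left(-7,-3 \right)} + 3 \left(Y x - 3\right) = -6 + 3 \left(\left(-1\right) 0 - 3\right) = -6 + 3 \left(0 - 3\right) = -6 + 3 \left(-3\right) = -6 - 9 = -15$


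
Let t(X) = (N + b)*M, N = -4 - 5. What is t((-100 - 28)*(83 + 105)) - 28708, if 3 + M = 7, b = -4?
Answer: -28760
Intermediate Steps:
N = -9
M = 4 (M = -3 + 7 = 4)
t(X) = -52 (t(X) = (-9 - 4)*4 = -13*4 = -52)
t((-100 - 28)*(83 + 105)) - 28708 = -52 - 28708 = -28760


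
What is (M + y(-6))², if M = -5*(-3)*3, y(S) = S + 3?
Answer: 1764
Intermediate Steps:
y(S) = 3 + S
M = 45 (M = 15*3 = 45)
(M + y(-6))² = (45 + (3 - 6))² = (45 - 3)² = 42² = 1764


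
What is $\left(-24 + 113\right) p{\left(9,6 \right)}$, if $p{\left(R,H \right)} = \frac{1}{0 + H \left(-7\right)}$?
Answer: $- \frac{89}{42} \approx -2.119$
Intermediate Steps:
$p{\left(R,H \right)} = - \frac{1}{7 H}$ ($p{\left(R,H \right)} = \frac{1}{0 - 7 H} = \frac{1}{\left(-7\right) H} = - \frac{1}{7 H}$)
$\left(-24 + 113\right) p{\left(9,6 \right)} = \left(-24 + 113\right) \left(- \frac{1}{7 \cdot 6}\right) = 89 \left(\left(- \frac{1}{7}\right) \frac{1}{6}\right) = 89 \left(- \frac{1}{42}\right) = - \frac{89}{42}$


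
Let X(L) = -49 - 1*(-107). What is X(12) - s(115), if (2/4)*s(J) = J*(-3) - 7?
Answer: 762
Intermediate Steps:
s(J) = -14 - 6*J (s(J) = 2*(J*(-3) - 7) = 2*(-3*J - 7) = 2*(-7 - 3*J) = -14 - 6*J)
X(L) = 58 (X(L) = -49 + 107 = 58)
X(12) - s(115) = 58 - (-14 - 6*115) = 58 - (-14 - 690) = 58 - 1*(-704) = 58 + 704 = 762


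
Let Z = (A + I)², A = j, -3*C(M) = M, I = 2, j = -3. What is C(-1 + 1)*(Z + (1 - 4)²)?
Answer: 0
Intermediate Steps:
C(M) = -M/3
A = -3
Z = 1 (Z = (-3 + 2)² = (-1)² = 1)
C(-1 + 1)*(Z + (1 - 4)²) = (-(-1 + 1)/3)*(1 + (1 - 4)²) = (-⅓*0)*(1 + (-3)²) = 0*(1 + 9) = 0*10 = 0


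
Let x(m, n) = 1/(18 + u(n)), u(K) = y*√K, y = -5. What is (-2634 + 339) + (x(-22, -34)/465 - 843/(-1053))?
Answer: -73266943987/31935735 + I*√34/109182 ≈ -2294.2 + 5.3406e-5*I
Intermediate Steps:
u(K) = -5*√K
x(m, n) = 1/(18 - 5*√n)
(-2634 + 339) + (x(-22, -34)/465 - 843/(-1053)) = (-2634 + 339) + (-1/(-18 + 5*√(-34))/465 - 843/(-1053)) = -2295 + (-1/(-18 + 5*(I*√34))*(1/465) - 843*(-1/1053)) = -2295 + (-1/(-18 + 5*I*√34)*(1/465) + 281/351) = -2295 + (-1/(465*(-18 + 5*I*√34)) + 281/351) = -2295 + (281/351 - 1/(465*(-18 + 5*I*√34))) = -805264/351 - 1/(465*(-18 + 5*I*√34))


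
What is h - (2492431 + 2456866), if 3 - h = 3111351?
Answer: -8060645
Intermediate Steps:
h = -3111348 (h = 3 - 1*3111351 = 3 - 3111351 = -3111348)
h - (2492431 + 2456866) = -3111348 - (2492431 + 2456866) = -3111348 - 1*4949297 = -3111348 - 4949297 = -8060645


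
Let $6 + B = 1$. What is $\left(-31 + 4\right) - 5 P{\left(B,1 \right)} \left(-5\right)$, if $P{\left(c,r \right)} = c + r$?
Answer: $2700$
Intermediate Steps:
$B = -5$ ($B = -6 + 1 = -5$)
$\left(-31 + 4\right) - 5 P{\left(B,1 \right)} \left(-5\right) = \left(-31 + 4\right) - 5 \left(-5 + 1\right) \left(-5\right) = - 27 \left(-5\right) \left(-4\right) \left(-5\right) = - 27 \cdot 20 \left(-5\right) = \left(-27\right) \left(-100\right) = 2700$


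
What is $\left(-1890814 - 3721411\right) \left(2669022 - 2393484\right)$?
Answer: $-1546381252050$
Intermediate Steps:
$\left(-1890814 - 3721411\right) \left(2669022 - 2393484\right) = \left(-5612225\right) 275538 = -1546381252050$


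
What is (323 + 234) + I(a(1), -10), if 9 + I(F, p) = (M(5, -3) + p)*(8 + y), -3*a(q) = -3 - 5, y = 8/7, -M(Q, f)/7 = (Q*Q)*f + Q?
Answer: 34556/7 ≈ 4936.6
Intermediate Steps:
M(Q, f) = -7*Q - 7*f*Q**2 (M(Q, f) = -7*((Q*Q)*f + Q) = -7*(Q**2*f + Q) = -7*(f*Q**2 + Q) = -7*(Q + f*Q**2) = -7*Q - 7*f*Q**2)
y = 8/7 (y = 8*(1/7) = 8/7 ≈ 1.1429)
a(q) = 8/3 (a(q) = -(-3 - 5)/3 = -1/3*(-8) = 8/3)
I(F, p) = 4471 + 64*p/7 (I(F, p) = -9 + (-7*5*(1 + 5*(-3)) + p)*(8 + 8/7) = -9 + (-7*5*(1 - 15) + p)*(64/7) = -9 + (-7*5*(-14) + p)*(64/7) = -9 + (490 + p)*(64/7) = -9 + (4480 + 64*p/7) = 4471 + 64*p/7)
(323 + 234) + I(a(1), -10) = (323 + 234) + (4471 + (64/7)*(-10)) = 557 + (4471 - 640/7) = 557 + 30657/7 = 34556/7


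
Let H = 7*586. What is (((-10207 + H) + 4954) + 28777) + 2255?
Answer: 29881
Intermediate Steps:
H = 4102
(((-10207 + H) + 4954) + 28777) + 2255 = (((-10207 + 4102) + 4954) + 28777) + 2255 = ((-6105 + 4954) + 28777) + 2255 = (-1151 + 28777) + 2255 = 27626 + 2255 = 29881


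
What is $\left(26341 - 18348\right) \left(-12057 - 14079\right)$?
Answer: $-208905048$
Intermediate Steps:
$\left(26341 - 18348\right) \left(-12057 - 14079\right) = \left(26341 - 18348\right) \left(-26136\right) = 7993 \left(-26136\right) = -208905048$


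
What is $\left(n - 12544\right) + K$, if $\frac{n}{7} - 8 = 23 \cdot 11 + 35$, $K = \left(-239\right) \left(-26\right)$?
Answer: $-4258$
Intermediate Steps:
$K = 6214$
$n = 2072$ ($n = 56 + 7 \left(23 \cdot 11 + 35\right) = 56 + 7 \left(253 + 35\right) = 56 + 7 \cdot 288 = 56 + 2016 = 2072$)
$\left(n - 12544\right) + K = \left(2072 - 12544\right) + 6214 = -10472 + 6214 = -4258$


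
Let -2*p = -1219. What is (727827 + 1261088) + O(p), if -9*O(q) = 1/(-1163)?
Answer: 20817973306/10467 ≈ 1.9889e+6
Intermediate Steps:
p = 1219/2 (p = -½*(-1219) = 1219/2 ≈ 609.50)
O(q) = 1/10467 (O(q) = -⅑/(-1163) = -⅑*(-1/1163) = 1/10467)
(727827 + 1261088) + O(p) = (727827 + 1261088) + 1/10467 = 1988915 + 1/10467 = 20817973306/10467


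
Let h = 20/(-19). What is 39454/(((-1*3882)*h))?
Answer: 374813/38820 ≈ 9.6552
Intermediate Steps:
h = -20/19 (h = 20*(-1/19) = -20/19 ≈ -1.0526)
39454/(((-1*3882)*h)) = 39454/((-1*3882*(-20/19))) = 39454/((-3882*(-20/19))) = 39454/(77640/19) = 39454*(19/77640) = 374813/38820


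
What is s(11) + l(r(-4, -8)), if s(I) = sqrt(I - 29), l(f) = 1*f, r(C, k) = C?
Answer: -4 + 3*I*sqrt(2) ≈ -4.0 + 4.2426*I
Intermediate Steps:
l(f) = f
s(I) = sqrt(-29 + I)
s(11) + l(r(-4, -8)) = sqrt(-29 + 11) - 4 = sqrt(-18) - 4 = 3*I*sqrt(2) - 4 = -4 + 3*I*sqrt(2)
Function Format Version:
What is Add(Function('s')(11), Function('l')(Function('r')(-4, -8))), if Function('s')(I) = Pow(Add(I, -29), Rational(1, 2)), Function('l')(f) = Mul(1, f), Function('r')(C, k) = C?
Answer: Add(-4, Mul(3, I, Pow(2, Rational(1, 2)))) ≈ Add(-4.0000, Mul(4.2426, I))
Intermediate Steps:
Function('l')(f) = f
Function('s')(I) = Pow(Add(-29, I), Rational(1, 2))
Add(Function('s')(11), Function('l')(Function('r')(-4, -8))) = Add(Pow(Add(-29, 11), Rational(1, 2)), -4) = Add(Pow(-18, Rational(1, 2)), -4) = Add(Mul(3, I, Pow(2, Rational(1, 2))), -4) = Add(-4, Mul(3, I, Pow(2, Rational(1, 2))))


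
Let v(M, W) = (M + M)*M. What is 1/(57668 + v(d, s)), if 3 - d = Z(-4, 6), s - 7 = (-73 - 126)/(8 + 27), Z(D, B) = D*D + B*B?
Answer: 1/62470 ≈ 1.6008e-5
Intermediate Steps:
Z(D, B) = B² + D² (Z(D, B) = D² + B² = B² + D²)
s = 46/35 (s = 7 + (-73 - 126)/(8 + 27) = 7 - 199/35 = 46/35 ≈ 1.3143)
d = -49 (d = 3 - (6² + (-4)²) = 3 - (36 + 16) = 3 - 1*52 = 3 - 52 = -49)
v(M, W) = 2*M² (v(M, W) = (2*M)*M = 2*M²)
1/(57668 + v(d, s)) = 1/(57668 + 2*(-49)²) = 1/(57668 + 2*2401) = 1/(57668 + 4802) = 1/62470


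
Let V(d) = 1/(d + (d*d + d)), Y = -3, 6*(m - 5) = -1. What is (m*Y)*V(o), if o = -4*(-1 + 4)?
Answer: -29/240 ≈ -0.12083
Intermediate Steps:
m = 29/6 (m = 5 + (⅙)*(-1) = 5 - ⅙ = 29/6 ≈ 4.8333)
o = -12 (o = -4*3 = -12)
V(d) = 1/(d² + 2*d) (V(d) = 1/(d + (d² + d)) = 1/(d + (d + d²)) = 1/(d² + 2*d))
(m*Y)*V(o) = ((29/6)*(-3))*(1/((-12)*(2 - 12))) = -(-29)/(24*(-10)) = -(-29)*(-1)/(24*10) = -29/2*1/120 = -29/240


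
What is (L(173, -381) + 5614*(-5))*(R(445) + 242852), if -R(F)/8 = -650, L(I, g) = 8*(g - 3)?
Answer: -7724835384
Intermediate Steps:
L(I, g) = -24 + 8*g (L(I, g) = 8*(-3 + g) = -24 + 8*g)
R(F) = 5200 (R(F) = -8*(-650) = 5200)
(L(173, -381) + 5614*(-5))*(R(445) + 242852) = ((-24 + 8*(-381)) + 5614*(-5))*(5200 + 242852) = ((-24 - 3048) - 28070)*248052 = (-3072 - 28070)*248052 = -31142*248052 = -7724835384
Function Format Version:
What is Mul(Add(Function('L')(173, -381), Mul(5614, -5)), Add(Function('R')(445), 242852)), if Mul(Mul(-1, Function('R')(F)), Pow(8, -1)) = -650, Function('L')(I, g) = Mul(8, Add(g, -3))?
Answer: -7724835384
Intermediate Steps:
Function('L')(I, g) = Add(-24, Mul(8, g)) (Function('L')(I, g) = Mul(8, Add(-3, g)) = Add(-24, Mul(8, g)))
Function('R')(F) = 5200 (Function('R')(F) = Mul(-8, -650) = 5200)
Mul(Add(Function('L')(173, -381), Mul(5614, -5)), Add(Function('R')(445), 242852)) = Mul(Add(Add(-24, Mul(8, -381)), Mul(5614, -5)), Add(5200, 242852)) = Mul(Add(Add(-24, -3048), -28070), 248052) = Mul(Add(-3072, -28070), 248052) = Mul(-31142, 248052) = -7724835384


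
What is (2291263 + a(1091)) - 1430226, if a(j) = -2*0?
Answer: 861037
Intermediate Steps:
a(j) = 0
(2291263 + a(1091)) - 1430226 = (2291263 + 0) - 1430226 = 2291263 - 1430226 = 861037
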